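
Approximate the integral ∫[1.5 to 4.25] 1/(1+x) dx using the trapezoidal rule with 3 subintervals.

f(x) = 1/(1+x)
a = 1.5, b = 4.25, n = 3
h = (b - a)/n = 0.916667

Trapezoidal rule: (h/2)[f(x₀) + 2f(x₁) + 2f(x₂) + ... + f(xₙ)]

x_0 = 1.5000, f(x_0) = 0.400000, coefficient = 1
x_1 = 2.4167, f(x_1) = 0.292683, coefficient = 2
x_2 = 3.3333, f(x_2) = 0.230769, coefficient = 2
x_3 = 4.2500, f(x_3) = 0.190476, coefficient = 1

I ≈ (0.916667/2) × 1.637381 = 0.750466
Exact value: 0.741937
Error: 0.008529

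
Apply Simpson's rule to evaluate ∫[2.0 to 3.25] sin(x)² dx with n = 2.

f(x) = sin(x)²
a = 2.0, b = 3.25, n = 2
h = (b - a)/n = 0.625000

Simpson's rule: (h/3)[f(x₀) + 4f(x₁) + 2f(x₂) + ... + f(xₙ)]

x_0 = 2.0000, f(x_0) = 0.826822, coefficient = 1
x_1 = 2.6250, f(x_1) = 0.243957, coefficient = 4
x_2 = 3.2500, f(x_2) = 0.011706, coefficient = 1

I ≈ (0.625000/3) × 1.814357 = 0.377991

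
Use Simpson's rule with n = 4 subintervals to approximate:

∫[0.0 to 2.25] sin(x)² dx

f(x) = sin(x)²
a = 0.0, b = 2.25, n = 4
h = (b - a)/n = 0.562500

Simpson's rule: (h/3)[f(x₀) + 4f(x₁) + 2f(x₂) + ... + f(xₙ)]

x_0 = 0.0000, f(x_0) = 0.000000, coefficient = 1
x_1 = 0.5625, f(x_1) = 0.284412, coefficient = 4
x_2 = 1.1250, f(x_2) = 0.814087, coefficient = 2
x_3 = 1.6875, f(x_3) = 0.986442, coefficient = 4
x_4 = 2.2500, f(x_4) = 0.605398, coefficient = 1

I ≈ (0.562500/3) × 7.316986 = 1.371935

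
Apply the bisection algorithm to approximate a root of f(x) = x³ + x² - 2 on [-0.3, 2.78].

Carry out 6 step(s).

f(x) = x³ + x² - 2
Initial interval: [-0.3, 2.78]

Iteration 1:
  c_1 = (-0.300000 + 2.780000)/2 = 1.240000
  f(c_1) = f(1.240000) = 1.444224
  f(a) × f(c) < 0, new interval: [-0.300000, 1.240000]
Iteration 2:
  c_2 = (-0.300000 + 1.240000)/2 = 0.470000
  f(c_2) = f(0.470000) = -1.675277
  f(a) × f(c) ≥ 0, new interval: [0.470000, 1.240000]
Iteration 3:
  c_3 = (0.470000 + 1.240000)/2 = 0.855000
  f(c_3) = f(0.855000) = -0.643949
  f(a) × f(c) ≥ 0, new interval: [0.855000, 1.240000]
Iteration 4:
  c_4 = (0.855000 + 1.240000)/2 = 1.047500
  f(c_4) = f(1.047500) = 0.246632
  f(a) × f(c) < 0, new interval: [0.855000, 1.047500]
Iteration 5:
  c_5 = (0.855000 + 1.047500)/2 = 0.951250
  f(c_5) = f(0.951250) = -0.234360
  f(a) × f(c) ≥ 0, new interval: [0.951250, 1.047500]
Iteration 6:
  c_6 = (0.951250 + 1.047500)/2 = 0.999375
  f(c_6) = f(0.999375) = -0.003123
  f(a) × f(c) ≥ 0, new interval: [0.999375, 1.047500]

After 6 iteration(s), the approximation is c_6 = 0.999375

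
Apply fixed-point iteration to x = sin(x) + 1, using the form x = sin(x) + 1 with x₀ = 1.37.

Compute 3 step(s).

Equation: x = sin(x) + 1
Fixed-point form: x = sin(x) + 1
x₀ = 1.37

x_1 = g(1.370000) = 1.979908
x_2 = g(1.979908) = 1.917475
x_3 = g(1.917475) = 1.940507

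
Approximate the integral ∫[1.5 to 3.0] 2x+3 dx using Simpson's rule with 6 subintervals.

f(x) = 2x+3
a = 1.5, b = 3.0, n = 6
h = (b - a)/n = 0.250000

Simpson's rule: (h/3)[f(x₀) + 4f(x₁) + 2f(x₂) + ... + f(xₙ)]

x_0 = 1.5000, f(x_0) = 6.000000, coefficient = 1
x_1 = 1.7500, f(x_1) = 6.500000, coefficient = 4
x_2 = 2.0000, f(x_2) = 7.000000, coefficient = 2
x_3 = 2.2500, f(x_3) = 7.500000, coefficient = 4
x_4 = 2.5000, f(x_4) = 8.000000, coefficient = 2
x_5 = 2.7500, f(x_5) = 8.500000, coefficient = 4
x_6 = 3.0000, f(x_6) = 9.000000, coefficient = 1

I ≈ (0.250000/3) × 135.000000 = 11.250000
Exact value: 11.250000
Error: 0.000000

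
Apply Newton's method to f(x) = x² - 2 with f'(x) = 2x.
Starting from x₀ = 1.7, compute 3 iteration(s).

f(x) = x² - 2
f'(x) = 2x
x₀ = 1.7

Newton-Raphson formula: x_{n+1} = x_n - f(x_n)/f'(x_n)

Iteration 1:
  f(1.700000) = 0.890000
  f'(1.700000) = 3.400000
  x_1 = 1.700000 - 0.890000/3.400000 = 1.438235
Iteration 2:
  f(1.438235) = 0.068521
  f'(1.438235) = 2.876471
  x_2 = 1.438235 - 0.068521/2.876471 = 1.414414
Iteration 3:
  f(1.414414) = 0.000567
  f'(1.414414) = 2.828828
  x_3 = 1.414414 - 0.000567/2.828828 = 1.414214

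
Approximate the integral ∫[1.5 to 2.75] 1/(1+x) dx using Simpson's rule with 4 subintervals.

f(x) = 1/(1+x)
a = 1.5, b = 2.75, n = 4
h = (b - a)/n = 0.312500

Simpson's rule: (h/3)[f(x₀) + 4f(x₁) + 2f(x₂) + ... + f(xₙ)]

x_0 = 1.5000, f(x_0) = 0.400000, coefficient = 1
x_1 = 1.8125, f(x_1) = 0.355556, coefficient = 4
x_2 = 2.1250, f(x_2) = 0.320000, coefficient = 2
x_3 = 2.4375, f(x_3) = 0.290909, coefficient = 4
x_4 = 2.7500, f(x_4) = 0.266667, coefficient = 1

I ≈ (0.312500/3) × 3.892525 = 0.405471
Exact value: 0.405465
Error: 0.000006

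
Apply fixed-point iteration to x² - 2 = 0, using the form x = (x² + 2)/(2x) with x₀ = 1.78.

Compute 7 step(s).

Equation: x² - 2 = 0
Fixed-point form: x = (x² + 2)/(2x)
x₀ = 1.78

x_1 = g(1.780000) = 1.451798
x_2 = g(1.451798) = 1.414700
x_3 = g(1.414700) = 1.414214
x_4 = g(1.414214) = 1.414214
x_5 = g(1.414214) = 1.414214
x_6 = g(1.414214) = 1.414214
x_7 = g(1.414214) = 1.414214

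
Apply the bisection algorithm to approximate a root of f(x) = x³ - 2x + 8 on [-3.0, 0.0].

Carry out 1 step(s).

f(x) = x³ - 2x + 8
Initial interval: [-3.0, 0.0]

Iteration 1:
  c_1 = (-3.000000 + 0.000000)/2 = -1.500000
  f(c_1) = f(-1.500000) = 7.625000
  f(a) × f(c) < 0, new interval: [-3.000000, -1.500000]

After 1 iteration(s), the approximation is c_1 = -1.500000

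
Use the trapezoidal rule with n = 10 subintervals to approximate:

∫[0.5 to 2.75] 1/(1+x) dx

f(x) = 1/(1+x)
a = 0.5, b = 2.75, n = 10
h = (b - a)/n = 0.225000

Trapezoidal rule: (h/2)[f(x₀) + 2f(x₁) + 2f(x₂) + ... + f(xₙ)]

x_0 = 0.5000, f(x_0) = 0.666667, coefficient = 1
x_1 = 0.7250, f(x_1) = 0.579710, coefficient = 2
x_2 = 0.9500, f(x_2) = 0.512821, coefficient = 2
x_3 = 1.1750, f(x_3) = 0.459770, coefficient = 2
x_4 = 1.4000, f(x_4) = 0.416667, coefficient = 2
x_5 = 1.6250, f(x_5) = 0.380952, coefficient = 2
x_6 = 1.8500, f(x_6) = 0.350877, coefficient = 2
x_7 = 2.0750, f(x_7) = 0.325203, coefficient = 2
x_8 = 2.3000, f(x_8) = 0.303030, coefficient = 2
x_9 = 2.5250, f(x_9) = 0.283688, coefficient = 2
x_10 = 2.7500, f(x_10) = 0.266667, coefficient = 1

I ≈ (0.225000/2) × 8.158770 = 0.917862
Exact value: 0.916291
Error: 0.001571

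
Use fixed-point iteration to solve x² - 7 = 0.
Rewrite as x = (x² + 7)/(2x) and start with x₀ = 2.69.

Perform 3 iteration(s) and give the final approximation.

Equation: x² - 7 = 0
Fixed-point form: x = (x² + 7)/(2x)
x₀ = 2.69

x_1 = g(2.690000) = 2.646115
x_2 = g(2.646115) = 2.645751
x_3 = g(2.645751) = 2.645751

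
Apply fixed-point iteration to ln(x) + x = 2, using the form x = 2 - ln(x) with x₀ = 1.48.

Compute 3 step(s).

Equation: ln(x) + x = 2
Fixed-point form: x = 2 - ln(x)
x₀ = 1.48

x_1 = g(1.480000) = 1.607958
x_2 = g(1.607958) = 1.525035
x_3 = g(1.525035) = 1.577983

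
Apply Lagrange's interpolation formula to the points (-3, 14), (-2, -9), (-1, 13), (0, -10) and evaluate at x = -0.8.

Lagrange interpolation formula:
P(x) = Σ yᵢ × Lᵢ(x)
where Lᵢ(x) = Π_{j≠i} (x - xⱼ)/(xᵢ - xⱼ)

L_0(-0.8) = (-0.8 - (-2))/(-3 - (-2)) × (-0.8 - (-1))/(-3 - (-1)) × (-0.8 - 0)/(-3 - 0) = 0.032000
L_1(-0.8) = (-0.8 - (-3))/(-2 - (-3)) × (-0.8 - (-1))/(-2 - (-1)) × (-0.8 - 0)/(-2 - 0) = -0.176000
L_2(-0.8) = (-0.8 - (-3))/(-1 - (-3)) × (-0.8 - (-2))/(-1 - (-2)) × (-0.8 - 0)/(-1 - 0) = 1.056000
L_3(-0.8) = (-0.8 - (-3))/(0 - (-3)) × (-0.8 - (-2))/(0 - (-2)) × (-0.8 - (-1))/(0 - (-1)) = 0.088000

P(-0.8) = 14×L_0(-0.8) + (-9)×L_1(-0.8) + 13×L_2(-0.8) + (-10)×L_3(-0.8)
P(-0.8) = 14.880000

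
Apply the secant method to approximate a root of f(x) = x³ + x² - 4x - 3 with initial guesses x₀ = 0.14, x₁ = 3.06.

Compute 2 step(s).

f(x) = x³ + x² - 4x - 3
x₀ = 0.14, x₁ = 3.06

Secant formula: x_{n+1} = x_n - f(x_n)(x_n - x_{n-1})/(f(x_n) - f(x_{n-1}))

Iteration 1:
  f(0.140000) = -3.537656
  f(3.060000) = 22.776216
  x_2 = 3.060000 - 22.776216×(3.060000 - 0.140000)/(22.776216 - (-3.537656))
       = 0.532567
Iteration 2:
  f(3.060000) = 22.776216
  f(0.532567) = -4.695590
  x_3 = 0.532567 - (-4.695590)×(0.532567 - 3.060000)/(-4.695590 - 22.776216)
       = 0.964566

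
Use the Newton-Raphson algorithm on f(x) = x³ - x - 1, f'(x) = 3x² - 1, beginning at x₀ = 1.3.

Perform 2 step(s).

f(x) = x³ - x - 1
f'(x) = 3x² - 1
x₀ = 1.3

Newton-Raphson formula: x_{n+1} = x_n - f(x_n)/f'(x_n)

Iteration 1:
  f(1.300000) = -0.103000
  f'(1.300000) = 4.070000
  x_1 = 1.300000 - (-0.103000)/4.070000 = 1.325307
Iteration 2:
  f(1.325307) = 0.002514
  f'(1.325307) = 4.269317
  x_2 = 1.325307 - 0.002514/4.269317 = 1.324718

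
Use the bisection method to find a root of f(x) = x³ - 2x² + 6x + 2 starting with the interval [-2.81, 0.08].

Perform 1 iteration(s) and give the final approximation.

f(x) = x³ - 2x² + 6x + 2
Initial interval: [-2.81, 0.08]

Iteration 1:
  c_1 = (-2.810000 + 0.080000)/2 = -1.365000
  f(c_1) = f(-1.365000) = -12.459752
  f(a) × f(c) ≥ 0, new interval: [-1.365000, 0.080000]

After 1 iteration(s), the approximation is c_1 = -1.365000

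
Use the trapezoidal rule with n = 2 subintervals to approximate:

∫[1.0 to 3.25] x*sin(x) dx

f(x) = x*sin(x)
a = 1.0, b = 3.25, n = 2
h = (b - a)/n = 1.125000

Trapezoidal rule: (h/2)[f(x₀) + 2f(x₁) + 2f(x₂) + ... + f(xₙ)]

x_0 = 1.0000, f(x_0) = 0.841471, coefficient = 1
x_1 = 2.1250, f(x_1) = 1.806930, coefficient = 2
x_2 = 3.2500, f(x_2) = -0.351634, coefficient = 1

I ≈ (1.125000/2) × 4.103696 = 2.308329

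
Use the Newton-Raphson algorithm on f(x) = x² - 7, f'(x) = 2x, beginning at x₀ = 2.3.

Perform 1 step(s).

f(x) = x² - 7
f'(x) = 2x
x₀ = 2.3

Newton-Raphson formula: x_{n+1} = x_n - f(x_n)/f'(x_n)

Iteration 1:
  f(2.300000) = -1.710000
  f'(2.300000) = 4.600000
  x_1 = 2.300000 - (-1.710000)/4.600000 = 2.671739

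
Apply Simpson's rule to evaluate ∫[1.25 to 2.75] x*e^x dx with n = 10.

f(x) = x*e^x
a = 1.25, b = 2.75, n = 10
h = (b - a)/n = 0.150000

Simpson's rule: (h/3)[f(x₀) + 4f(x₁) + 2f(x₂) + ... + f(xₙ)]

x_0 = 1.2500, f(x_0) = 4.362929, coefficient = 1
x_1 = 1.4000, f(x_1) = 5.677280, coefficient = 4
x_2 = 1.5500, f(x_2) = 7.302779, coefficient = 2
x_3 = 1.7000, f(x_3) = 9.305711, coefficient = 4
x_4 = 1.8500, f(x_4) = 11.765666, coefficient = 2
x_5 = 2.0000, f(x_5) = 14.778112, coefficient = 4
x_6 = 2.1500, f(x_6) = 18.457446, coefficient = 2
x_7 = 2.3000, f(x_7) = 22.940620, coefficient = 4
x_8 = 2.4500, f(x_8) = 28.391449, coefficient = 2
x_9 = 2.6000, f(x_9) = 35.005719, coefficient = 4
x_10 = 2.7500, f(x_10) = 43.017238, coefficient = 1

I ≈ (0.150000/3) × 530.044611 = 26.502231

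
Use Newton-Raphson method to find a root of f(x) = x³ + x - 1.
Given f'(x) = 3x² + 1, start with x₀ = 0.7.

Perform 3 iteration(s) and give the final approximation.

f(x) = x³ + x - 1
f'(x) = 3x² + 1
x₀ = 0.7

Newton-Raphson formula: x_{n+1} = x_n - f(x_n)/f'(x_n)

Iteration 1:
  f(0.700000) = 0.043000
  f'(0.700000) = 2.470000
  x_1 = 0.700000 - 0.043000/2.470000 = 0.682591
Iteration 2:
  f(0.682591) = 0.000631
  f'(0.682591) = 2.397792
  x_2 = 0.682591 - 0.000631/2.397792 = 0.682328
Iteration 3:
  f(0.682328) = 0.000000
  f'(0.682328) = 2.396714
  x_3 = 0.682328 - 0.000000/2.396714 = 0.682328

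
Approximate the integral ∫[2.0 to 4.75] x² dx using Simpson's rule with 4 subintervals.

f(x) = x²
a = 2.0, b = 4.75, n = 4
h = (b - a)/n = 0.687500

Simpson's rule: (h/3)[f(x₀) + 4f(x₁) + 2f(x₂) + ... + f(xₙ)]

x_0 = 2.0000, f(x_0) = 4.000000, coefficient = 1
x_1 = 2.6875, f(x_1) = 7.222656, coefficient = 4
x_2 = 3.3750, f(x_2) = 11.390625, coefficient = 2
x_3 = 4.0625, f(x_3) = 16.503906, coefficient = 4
x_4 = 4.7500, f(x_4) = 22.562500, coefficient = 1

I ≈ (0.687500/3) × 144.250000 = 33.057292
Exact value: 33.057292
Error: 0.000000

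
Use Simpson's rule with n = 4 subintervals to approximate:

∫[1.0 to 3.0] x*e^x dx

f(x) = x*e^x
a = 1.0, b = 3.0, n = 4
h = (b - a)/n = 0.500000

Simpson's rule: (h/3)[f(x₀) + 4f(x₁) + 2f(x₂) + ... + f(xₙ)]

x_0 = 1.0000, f(x_0) = 2.718282, coefficient = 1
x_1 = 1.5000, f(x_1) = 6.722534, coefficient = 4
x_2 = 2.0000, f(x_2) = 14.778112, coefficient = 2
x_3 = 2.5000, f(x_3) = 30.456235, coefficient = 4
x_4 = 3.0000, f(x_4) = 60.256611, coefficient = 1

I ≈ (0.500000/3) × 241.246191 = 40.207699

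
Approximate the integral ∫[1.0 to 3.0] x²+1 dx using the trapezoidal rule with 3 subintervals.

f(x) = x²+1
a = 1.0, b = 3.0, n = 3
h = (b - a)/n = 0.666667

Trapezoidal rule: (h/2)[f(x₀) + 2f(x₁) + 2f(x₂) + ... + f(xₙ)]

x_0 = 1.0000, f(x_0) = 2.000000, coefficient = 1
x_1 = 1.6667, f(x_1) = 3.777778, coefficient = 2
x_2 = 2.3333, f(x_2) = 6.444444, coefficient = 2
x_3 = 3.0000, f(x_3) = 10.000000, coefficient = 1

I ≈ (0.666667/2) × 32.444444 = 10.814815
Exact value: 10.666667
Error: 0.148148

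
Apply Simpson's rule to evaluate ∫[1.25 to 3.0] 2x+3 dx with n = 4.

f(x) = 2x+3
a = 1.25, b = 3.0, n = 4
h = (b - a)/n = 0.437500

Simpson's rule: (h/3)[f(x₀) + 4f(x₁) + 2f(x₂) + ... + f(xₙ)]

x_0 = 1.2500, f(x_0) = 5.500000, coefficient = 1
x_1 = 1.6875, f(x_1) = 6.375000, coefficient = 4
x_2 = 2.1250, f(x_2) = 7.250000, coefficient = 2
x_3 = 2.5625, f(x_3) = 8.125000, coefficient = 4
x_4 = 3.0000, f(x_4) = 9.000000, coefficient = 1

I ≈ (0.437500/3) × 87.000000 = 12.687500
Exact value: 12.687500
Error: 0.000000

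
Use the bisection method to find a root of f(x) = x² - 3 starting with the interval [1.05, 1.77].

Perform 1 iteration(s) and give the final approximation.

f(x) = x² - 3
Initial interval: [1.05, 1.77]

Iteration 1:
  c_1 = (1.050000 + 1.770000)/2 = 1.410000
  f(c_1) = f(1.410000) = -1.011900
  f(a) × f(c) ≥ 0, new interval: [1.410000, 1.770000]

After 1 iteration(s), the approximation is c_1 = 1.410000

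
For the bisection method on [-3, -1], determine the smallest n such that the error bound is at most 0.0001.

We need (b-a)/2^n ≤ 0.0001
(-1 - (-3))/2^n ≤ 0.0001
2/2^n ≤ 0.0001
2^n ≥ 20000
n ≥ log₂(20000) = 14.29
n ≥ 15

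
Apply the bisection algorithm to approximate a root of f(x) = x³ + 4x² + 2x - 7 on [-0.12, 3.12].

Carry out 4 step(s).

f(x) = x³ + 4x² + 2x - 7
Initial interval: [-0.12, 3.12]

Iteration 1:
  c_1 = (-0.120000 + 3.120000)/2 = 1.500000
  f(c_1) = f(1.500000) = 8.375000
  f(a) × f(c) < 0, new interval: [-0.120000, 1.500000]
Iteration 2:
  c_2 = (-0.120000 + 1.500000)/2 = 0.690000
  f(c_2) = f(0.690000) = -3.387091
  f(a) × f(c) ≥ 0, new interval: [0.690000, 1.500000]
Iteration 3:
  c_3 = (0.690000 + 1.500000)/2 = 1.095000
  f(c_3) = f(1.095000) = 1.299032
  f(a) × f(c) < 0, new interval: [0.690000, 1.095000]
Iteration 4:
  c_4 = (0.690000 + 1.095000)/2 = 0.892500
  f(c_4) = f(0.892500) = -1.317849
  f(a) × f(c) ≥ 0, new interval: [0.892500, 1.095000]

After 4 iteration(s), the approximation is c_4 = 0.892500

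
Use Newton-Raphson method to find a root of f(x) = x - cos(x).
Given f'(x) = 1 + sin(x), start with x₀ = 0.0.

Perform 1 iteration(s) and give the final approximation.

f(x) = x - cos(x)
f'(x) = 1 + sin(x)
x₀ = 0.0

Newton-Raphson formula: x_{n+1} = x_n - f(x_n)/f'(x_n)

Iteration 1:
  f(0.000000) = -1.000000
  f'(0.000000) = 1.000000
  x_1 = 0.000000 - (-1.000000)/1.000000 = 1.000000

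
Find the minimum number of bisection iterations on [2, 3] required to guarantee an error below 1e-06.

We need (b-a)/2^n ≤ 1e-06
(3 - 2)/2^n ≤ 1e-06
1/2^n ≤ 1e-06
2^n ≥ 1000000
n ≥ log₂(1000000) = 19.93
n ≥ 20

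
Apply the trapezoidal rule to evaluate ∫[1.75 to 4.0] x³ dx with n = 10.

f(x) = x³
a = 1.75, b = 4.0, n = 10
h = (b - a)/n = 0.225000

Trapezoidal rule: (h/2)[f(x₀) + 2f(x₁) + 2f(x₂) + ... + f(xₙ)]

x_0 = 1.7500, f(x_0) = 5.359375, coefficient = 1
x_1 = 1.9750, f(x_1) = 7.703734, coefficient = 2
x_2 = 2.2000, f(x_2) = 10.648000, coefficient = 2
x_3 = 2.4250, f(x_3) = 14.260516, coefficient = 2
x_4 = 2.6500, f(x_4) = 18.609625, coefficient = 2
x_5 = 2.8750, f(x_5) = 23.763672, coefficient = 2
x_6 = 3.1000, f(x_6) = 29.791000, coefficient = 2
x_7 = 3.3250, f(x_7) = 36.759953, coefficient = 2
x_8 = 3.5500, f(x_8) = 44.738875, coefficient = 2
x_9 = 3.7750, f(x_9) = 53.796109, coefficient = 2
x_10 = 4.0000, f(x_10) = 64.000000, coefficient = 1

I ≈ (0.225000/2) × 549.502344 = 61.819014
Exact value: 61.655273
Error: 0.163740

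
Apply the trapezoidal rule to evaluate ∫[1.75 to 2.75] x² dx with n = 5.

f(x) = x²
a = 1.75, b = 2.75, n = 5
h = (b - a)/n = 0.200000

Trapezoidal rule: (h/2)[f(x₀) + 2f(x₁) + 2f(x₂) + ... + f(xₙ)]

x_0 = 1.7500, f(x_0) = 3.062500, coefficient = 1
x_1 = 1.9500, f(x_1) = 3.802500, coefficient = 2
x_2 = 2.1500, f(x_2) = 4.622500, coefficient = 2
x_3 = 2.3500, f(x_3) = 5.522500, coefficient = 2
x_4 = 2.5500, f(x_4) = 6.502500, coefficient = 2
x_5 = 2.7500, f(x_5) = 7.562500, coefficient = 1

I ≈ (0.200000/2) × 51.525000 = 5.152500
Exact value: 5.145833
Error: 0.006667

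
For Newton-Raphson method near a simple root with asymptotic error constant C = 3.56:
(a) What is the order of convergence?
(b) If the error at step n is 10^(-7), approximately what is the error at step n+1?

(a) Newton-Raphson has quadratic (order 2) convergence near simple roots.
    This means |e_{n+1}| ≈ C|e_n|².

(b) With |e_n| = 10^(-7) and C = 3.56:
    |e_{n+1}| ≈ 3.56 × (10^(-7))² = 3.56 × 10^(-14)

(a) 2 (quadratic); (b) |e_{n+1}| ≈ 3.560e-14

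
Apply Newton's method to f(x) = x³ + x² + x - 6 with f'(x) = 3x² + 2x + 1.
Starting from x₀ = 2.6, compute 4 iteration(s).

f(x) = x³ + x² + x - 6
f'(x) = 3x² + 2x + 1
x₀ = 2.6

Newton-Raphson formula: x_{n+1} = x_n - f(x_n)/f'(x_n)

Iteration 1:
  f(2.600000) = 20.936000
  f'(2.600000) = 26.480000
  x_1 = 2.600000 - 20.936000/26.480000 = 1.809366
Iteration 2:
  f(1.809366) = 5.006677
  f'(1.809366) = 14.440142
  x_2 = 1.809366 - 5.006677/14.440142 = 1.462646
Iteration 3:
  f(1.462646) = 0.731069
  f'(1.462646) = 10.343294
  x_3 = 1.462646 - 0.731069/10.343294 = 1.391966
Iteration 4:
  f(1.391966) = 0.026564
  f'(1.391966) = 9.596637
  x_4 = 1.391966 - 0.026564/9.596637 = 1.389198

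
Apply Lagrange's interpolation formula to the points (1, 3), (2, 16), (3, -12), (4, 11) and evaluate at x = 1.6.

Lagrange interpolation formula:
P(x) = Σ yᵢ × Lᵢ(x)
where Lᵢ(x) = Π_{j≠i} (x - xⱼ)/(xᵢ - xⱼ)

L_0(1.6) = (1.6 - 2)/(1 - 2) × (1.6 - 3)/(1 - 3) × (1.6 - 4)/(1 - 4) = 0.224000
L_1(1.6) = (1.6 - 1)/(2 - 1) × (1.6 - 3)/(2 - 3) × (1.6 - 4)/(2 - 4) = 1.008000
L_2(1.6) = (1.6 - 1)/(3 - 1) × (1.6 - 2)/(3 - 2) × (1.6 - 4)/(3 - 4) = -0.288000
L_3(1.6) = (1.6 - 1)/(4 - 1) × (1.6 - 2)/(4 - 2) × (1.6 - 3)/(4 - 3) = 0.056000

P(1.6) = 3×L_0(1.6) + 16×L_1(1.6) + (-12)×L_2(1.6) + 11×L_3(1.6)
P(1.6) = 20.872000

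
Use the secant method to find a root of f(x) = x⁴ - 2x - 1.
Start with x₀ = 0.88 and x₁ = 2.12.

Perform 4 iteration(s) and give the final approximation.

f(x) = x⁴ - 2x - 1
x₀ = 0.88, x₁ = 2.12

Secant formula: x_{n+1} = x_n - f(x_n)(x_n - x_{n-1})/(f(x_n) - f(x_{n-1}))

Iteration 1:
  f(0.880000) = -2.160305
  f(2.120000) = 14.959631
  x_2 = 2.120000 - 14.959631×(2.120000 - 0.880000)/(14.959631 - (-2.160305))
       = 1.036471
Iteration 2:
  f(2.120000) = 14.959631
  f(1.036471) = -1.918881
  x_3 = 1.036471 - (-1.918881)×(1.036471 - 2.120000)/(-1.918881 - 14.959631)
       = 1.159655
Iteration 3:
  f(1.036471) = -1.918881
  f(1.159655) = -1.510823
  x_4 = 1.159655 - (-1.510823)×(1.159655 - 1.036471)/(-1.510823 - (-1.918881))
       = 1.615740
Iteration 4:
  f(1.159655) = -1.510823
  f(1.615740) = 2.583838
  x_5 = 1.615740 - 2.583838×(1.615740 - 1.159655)/(2.583838 - (-1.510823))
       = 1.327939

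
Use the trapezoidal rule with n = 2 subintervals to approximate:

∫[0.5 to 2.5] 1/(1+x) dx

f(x) = 1/(1+x)
a = 0.5, b = 2.5, n = 2
h = (b - a)/n = 1.000000

Trapezoidal rule: (h/2)[f(x₀) + 2f(x₁) + 2f(x₂) + ... + f(xₙ)]

x_0 = 0.5000, f(x_0) = 0.666667, coefficient = 1
x_1 = 1.5000, f(x_1) = 0.400000, coefficient = 2
x_2 = 2.5000, f(x_2) = 0.285714, coefficient = 1

I ≈ (1.000000/2) × 1.752381 = 0.876190
Exact value: 0.847298
Error: 0.028893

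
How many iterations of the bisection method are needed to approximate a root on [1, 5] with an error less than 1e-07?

We need (b-a)/2^n ≤ 1e-07
(5 - 1)/2^n ≤ 1e-07
4/2^n ≤ 1e-07
2^n ≥ 40000000
n ≥ log₂(40000000) = 25.25
n ≥ 26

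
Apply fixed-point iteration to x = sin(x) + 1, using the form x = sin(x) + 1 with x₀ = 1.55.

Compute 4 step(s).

Equation: x = sin(x) + 1
Fixed-point form: x = sin(x) + 1
x₀ = 1.55

x_1 = g(1.550000) = 1.999784
x_2 = g(1.999784) = 1.909387
x_3 = g(1.909387) = 1.943224
x_4 = g(1.943224) = 1.931447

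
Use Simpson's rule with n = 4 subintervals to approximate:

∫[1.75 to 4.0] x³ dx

f(x) = x³
a = 1.75, b = 4.0, n = 4
h = (b - a)/n = 0.562500

Simpson's rule: (h/3)[f(x₀) + 4f(x₁) + 2f(x₂) + ... + f(xₙ)]

x_0 = 1.7500, f(x_0) = 5.359375, coefficient = 1
x_1 = 2.3125, f(x_1) = 12.366455, coefficient = 4
x_2 = 2.8750, f(x_2) = 23.763672, coefficient = 2
x_3 = 3.4375, f(x_3) = 40.618896, coefficient = 4
x_4 = 4.0000, f(x_4) = 64.000000, coefficient = 1

I ≈ (0.562500/3) × 328.828125 = 61.655273
Exact value: 61.655273
Error: 0.000000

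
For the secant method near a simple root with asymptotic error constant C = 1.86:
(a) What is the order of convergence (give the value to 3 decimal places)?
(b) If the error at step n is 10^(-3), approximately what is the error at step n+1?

(a) Secant method has superlinear convergence with order φ = (1+√5)/2 ≈ 1.618.
    This means |e_{n+1}| ≈ C|e_n|^1.618.

(b) With |e_n| = 10^(-3) and C = 1.86:
    |e_{n+1}| ≈ 1.86 × (10^(-3))^1.618 = 1.86 × 10^(-4.85)

(a) ≈ 1.618 (golden ratio); (b) |e_{n+1}| ≈ 2.603e-05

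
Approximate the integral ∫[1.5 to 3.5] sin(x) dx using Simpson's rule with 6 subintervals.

f(x) = sin(x)
a = 1.5, b = 3.5, n = 6
h = (b - a)/n = 0.333333

Simpson's rule: (h/3)[f(x₀) + 4f(x₁) + 2f(x₂) + ... + f(xₙ)]

x_0 = 1.5000, f(x_0) = 0.997495, coefficient = 1
x_1 = 1.8333, f(x_1) = 0.965735, coefficient = 4
x_2 = 2.1667, f(x_2) = 0.827660, coefficient = 2
x_3 = 2.5000, f(x_3) = 0.598472, coefficient = 4
x_4 = 2.8333, f(x_4) = 0.303400, coefficient = 2
x_5 = 3.1667, f(x_5) = -0.025071, coefficient = 4
x_6 = 3.5000, f(x_6) = -0.350783, coefficient = 1

I ≈ (0.333333/3) × 9.065375 = 1.007264
Exact value: 1.007194
Error: 0.000070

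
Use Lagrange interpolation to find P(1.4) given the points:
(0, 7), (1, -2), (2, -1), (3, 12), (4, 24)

Lagrange interpolation formula:
P(x) = Σ yᵢ × Lᵢ(x)
where Lᵢ(x) = Π_{j≠i} (x - xⱼ)/(xᵢ - xⱼ)

L_0(1.4) = (1.4 - 1)/(0 - 1) × (1.4 - 2)/(0 - 2) × (1.4 - 3)/(0 - 3) × (1.4 - 4)/(0 - 4) = -0.041600
L_1(1.4) = (1.4 - 0)/(1 - 0) × (1.4 - 2)/(1 - 2) × (1.4 - 3)/(1 - 3) × (1.4 - 4)/(1 - 4) = 0.582400
L_2(1.4) = (1.4 - 0)/(2 - 0) × (1.4 - 1)/(2 - 1) × (1.4 - 3)/(2 - 3) × (1.4 - 4)/(2 - 4) = 0.582400
L_3(1.4) = (1.4 - 0)/(3 - 0) × (1.4 - 1)/(3 - 1) × (1.4 - 2)/(3 - 2) × (1.4 - 4)/(3 - 4) = -0.145600
L_4(1.4) = (1.4 - 0)/(4 - 0) × (1.4 - 1)/(4 - 1) × (1.4 - 2)/(4 - 2) × (1.4 - 3)/(4 - 3) = 0.022400

P(1.4) = 7×L_0(1.4) + (-2)×L_1(1.4) + (-1)×L_2(1.4) + 12×L_3(1.4) + 24×L_4(1.4)
P(1.4) = -3.248000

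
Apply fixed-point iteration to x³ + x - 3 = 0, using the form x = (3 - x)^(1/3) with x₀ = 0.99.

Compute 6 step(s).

Equation: x³ + x - 3 = 0
Fixed-point form: x = (3 - x)^(1/3)
x₀ = 0.99

x_1 = g(0.990000) = 1.262017
x_2 = g(1.262017) = 1.202306
x_3 = g(1.202306) = 1.215921
x_4 = g(1.215921) = 1.212843
x_5 = g(1.212843) = 1.213540
x_6 = g(1.213540) = 1.213383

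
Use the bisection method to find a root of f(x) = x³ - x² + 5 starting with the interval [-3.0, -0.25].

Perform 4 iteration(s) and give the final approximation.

f(x) = x³ - x² + 5
Initial interval: [-3.0, -0.25]

Iteration 1:
  c_1 = (-3.000000 + (-0.250000))/2 = -1.625000
  f(c_1) = f(-1.625000) = -1.931641
  f(a) × f(c) ≥ 0, new interval: [-1.625000, -0.250000]
Iteration 2:
  c_2 = (-1.625000 + (-0.250000))/2 = -0.937500
  f(c_2) = f(-0.937500) = 3.297119
  f(a) × f(c) < 0, new interval: [-1.625000, -0.937500]
Iteration 3:
  c_3 = (-1.625000 + (-0.937500))/2 = -1.281250
  f(c_3) = f(-1.281250) = 1.255096
  f(a) × f(c) < 0, new interval: [-1.625000, -1.281250]
Iteration 4:
  c_4 = (-1.625000 + (-1.281250))/2 = -1.453125
  f(c_4) = f(-1.453125) = -0.179951
  f(a) × f(c) ≥ 0, new interval: [-1.453125, -1.281250]

After 4 iteration(s), the approximation is c_4 = -1.453125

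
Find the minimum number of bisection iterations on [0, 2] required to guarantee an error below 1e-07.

We need (b-a)/2^n ≤ 1e-07
(2 - 0)/2^n ≤ 1e-07
2/2^n ≤ 1e-07
2^n ≥ 20000000
n ≥ log₂(20000000) = 24.25
n ≥ 25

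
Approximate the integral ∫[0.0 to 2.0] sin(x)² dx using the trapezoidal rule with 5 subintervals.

f(x) = sin(x)²
a = 0.0, b = 2.0, n = 5
h = (b - a)/n = 0.400000

Trapezoidal rule: (h/2)[f(x₀) + 2f(x₁) + 2f(x₂) + ... + f(xₙ)]

x_0 = 0.0000, f(x_0) = 0.000000, coefficient = 1
x_1 = 0.4000, f(x_1) = 0.151647, coefficient = 2
x_2 = 0.8000, f(x_2) = 0.514600, coefficient = 2
x_3 = 1.2000, f(x_3) = 0.868697, coefficient = 2
x_4 = 1.6000, f(x_4) = 0.999147, coefficient = 2
x_5 = 2.0000, f(x_5) = 0.826822, coefficient = 1

I ≈ (0.400000/2) × 5.895003 = 1.179001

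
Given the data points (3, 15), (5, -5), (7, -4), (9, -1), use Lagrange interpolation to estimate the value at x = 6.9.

Lagrange interpolation formula:
P(x) = Σ yᵢ × Lᵢ(x)
where Lᵢ(x) = Π_{j≠i} (x - xⱼ)/(xᵢ - xⱼ)

L_0(6.9) = (6.9 - 5)/(3 - 5) × (6.9 - 7)/(3 - 7) × (6.9 - 9)/(3 - 9) = -0.008312
L_1(6.9) = (6.9 - 3)/(5 - 3) × (6.9 - 7)/(5 - 7) × (6.9 - 9)/(5 - 9) = 0.051187
L_2(6.9) = (6.9 - 3)/(7 - 3) × (6.9 - 5)/(7 - 5) × (6.9 - 9)/(7 - 9) = 0.972563
L_3(6.9) = (6.9 - 3)/(9 - 3) × (6.9 - 5)/(9 - 5) × (6.9 - 7)/(9 - 7) = -0.015437

P(6.9) = 15×L_0(6.9) + (-5)×L_1(6.9) + (-4)×L_2(6.9) + (-1)×L_3(6.9)
P(6.9) = -4.255437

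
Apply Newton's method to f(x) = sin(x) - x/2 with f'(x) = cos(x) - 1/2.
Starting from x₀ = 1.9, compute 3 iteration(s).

f(x) = sin(x) - x/2
f'(x) = cos(x) - 1/2
x₀ = 1.9

Newton-Raphson formula: x_{n+1} = x_n - f(x_n)/f'(x_n)

Iteration 1:
  f(1.900000) = -0.003700
  f'(1.900000) = -0.823290
  x_1 = 1.900000 - (-0.003700)/(-0.823290) = 1.895506
Iteration 2:
  f(1.895506) = -0.000010
  f'(1.895506) = -0.819034
  x_2 = 1.895506 - (-0.000010)/(-0.819034) = 1.895494
Iteration 3:
  f(1.895494) = 0.000000
  f'(1.895494) = -0.819023
  x_3 = 1.895494 - 0.000000/(-0.819023) = 1.895494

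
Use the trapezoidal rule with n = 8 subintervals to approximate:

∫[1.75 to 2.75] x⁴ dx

f(x) = x⁴
a = 1.75, b = 2.75, n = 8
h = (b - a)/n = 0.125000

Trapezoidal rule: (h/2)[f(x₀) + 2f(x₁) + 2f(x₂) + ... + f(xₙ)]

x_0 = 1.7500, f(x_0) = 9.378906, coefficient = 1
x_1 = 1.8750, f(x_1) = 12.359619, coefficient = 2
x_2 = 2.0000, f(x_2) = 16.000000, coefficient = 2
x_3 = 2.1250, f(x_3) = 20.390869, coefficient = 2
x_4 = 2.2500, f(x_4) = 25.628906, coefficient = 2
x_5 = 2.3750, f(x_5) = 31.816650, coefficient = 2
x_6 = 2.5000, f(x_6) = 39.062500, coefficient = 2
x_7 = 2.6250, f(x_7) = 47.480713, coefficient = 2
x_8 = 2.7500, f(x_8) = 57.191406, coefficient = 1

I ≈ (0.125000/2) × 452.048828 = 28.253052
Exact value: 28.172656
Error: 0.080396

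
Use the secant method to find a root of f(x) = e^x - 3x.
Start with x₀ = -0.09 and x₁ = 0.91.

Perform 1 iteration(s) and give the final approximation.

f(x) = e^x - 3x
x₀ = -0.09, x₁ = 0.91

Secant formula: x_{n+1} = x_n - f(x_n)(x_n - x_{n-1})/(f(x_n) - f(x_{n-1}))

Iteration 1:
  f(-0.090000) = 1.183931
  f(0.910000) = -0.245677
  x_2 = 0.910000 - (-0.245677)×(0.910000 - (-0.090000))/(-0.245677 - 1.183931)
       = 0.738151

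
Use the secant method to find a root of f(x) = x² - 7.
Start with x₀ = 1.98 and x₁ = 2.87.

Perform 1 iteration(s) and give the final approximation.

f(x) = x² - 7
x₀ = 1.98, x₁ = 2.87

Secant formula: x_{n+1} = x_n - f(x_n)(x_n - x_{n-1})/(f(x_n) - f(x_{n-1}))

Iteration 1:
  f(1.980000) = -3.079600
  f(2.870000) = 1.236900
  x_2 = 2.870000 - 1.236900×(2.870000 - 1.980000)/(1.236900 - (-3.079600))
       = 2.614969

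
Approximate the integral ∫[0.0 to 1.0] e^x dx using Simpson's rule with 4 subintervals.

f(x) = e^x
a = 0.0, b = 1.0, n = 4
h = (b - a)/n = 0.250000

Simpson's rule: (h/3)[f(x₀) + 4f(x₁) + 2f(x₂) + ... + f(xₙ)]

x_0 = 0.0000, f(x_0) = 1.000000, coefficient = 1
x_1 = 0.2500, f(x_1) = 1.284025, coefficient = 4
x_2 = 0.5000, f(x_2) = 1.648721, coefficient = 2
x_3 = 0.7500, f(x_3) = 2.117000, coefficient = 4
x_4 = 1.0000, f(x_4) = 2.718282, coefficient = 1

I ≈ (0.250000/3) × 20.619826 = 1.718319
Exact value: 1.718282
Error: 0.000037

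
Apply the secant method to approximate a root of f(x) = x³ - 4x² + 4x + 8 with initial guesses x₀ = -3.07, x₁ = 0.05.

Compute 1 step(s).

f(x) = x³ - 4x² + 4x + 8
x₀ = -3.07, x₁ = 0.05

Secant formula: x_{n+1} = x_n - f(x_n)(x_n - x_{n-1})/(f(x_n) - f(x_{n-1}))

Iteration 1:
  f(-3.070000) = -70.914043
  f(0.050000) = 8.190125
  x_2 = 0.050000 - 8.190125×(0.050000 - (-3.070000))/(8.190125 - (-70.914043))
       = -0.273032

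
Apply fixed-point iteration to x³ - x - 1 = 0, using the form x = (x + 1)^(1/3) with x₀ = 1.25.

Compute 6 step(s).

Equation: x³ - x - 1 = 0
Fixed-point form: x = (x + 1)^(1/3)
x₀ = 1.25

x_1 = g(1.250000) = 1.310371
x_2 = g(1.310371) = 1.321987
x_3 = g(1.321987) = 1.324199
x_4 = g(1.324199) = 1.324619
x_5 = g(1.324619) = 1.324699
x_6 = g(1.324699) = 1.324714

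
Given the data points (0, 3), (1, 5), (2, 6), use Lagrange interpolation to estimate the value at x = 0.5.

Lagrange interpolation formula:
P(x) = Σ yᵢ × Lᵢ(x)
where Lᵢ(x) = Π_{j≠i} (x - xⱼ)/(xᵢ - xⱼ)

L_0(0.5) = (0.5 - 1)/(0 - 1) × (0.5 - 2)/(0 - 2) = 0.375000
L_1(0.5) = (0.5 - 0)/(1 - 0) × (0.5 - 2)/(1 - 2) = 0.750000
L_2(0.5) = (0.5 - 0)/(2 - 0) × (0.5 - 1)/(2 - 1) = -0.125000

P(0.5) = 3×L_0(0.5) + 5×L_1(0.5) + 6×L_2(0.5)
P(0.5) = 4.125000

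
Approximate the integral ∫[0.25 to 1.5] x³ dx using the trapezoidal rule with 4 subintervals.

f(x) = x³
a = 0.25, b = 1.5, n = 4
h = (b - a)/n = 0.312500

Trapezoidal rule: (h/2)[f(x₀) + 2f(x₁) + 2f(x₂) + ... + f(xₙ)]

x_0 = 0.2500, f(x_0) = 0.015625, coefficient = 1
x_1 = 0.5625, f(x_1) = 0.177979, coefficient = 2
x_2 = 0.8750, f(x_2) = 0.669922, coefficient = 2
x_3 = 1.1875, f(x_3) = 1.674561, coefficient = 2
x_4 = 1.5000, f(x_4) = 3.375000, coefficient = 1

I ≈ (0.312500/2) × 8.435547 = 1.318054
Exact value: 1.264648
Error: 0.053406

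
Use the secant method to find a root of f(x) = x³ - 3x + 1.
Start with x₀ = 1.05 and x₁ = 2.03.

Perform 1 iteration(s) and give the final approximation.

f(x) = x³ - 3x + 1
x₀ = 1.05, x₁ = 2.03

Secant formula: x_{n+1} = x_n - f(x_n)(x_n - x_{n-1})/(f(x_n) - f(x_{n-1}))

Iteration 1:
  f(1.050000) = -0.992375
  f(2.030000) = 3.275427
  x_2 = 2.030000 - 3.275427×(2.030000 - 1.050000)/(3.275427 - (-0.992375))
       = 1.277875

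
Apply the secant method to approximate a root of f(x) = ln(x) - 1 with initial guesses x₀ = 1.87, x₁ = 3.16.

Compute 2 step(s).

f(x) = ln(x) - 1
x₀ = 1.87, x₁ = 3.16

Secant formula: x_{n+1} = x_n - f(x_n)(x_n - x_{n-1})/(f(x_n) - f(x_{n-1}))

Iteration 1:
  f(1.870000) = -0.374062
  f(3.160000) = 0.150572
  x_2 = 3.160000 - 0.150572×(3.160000 - 1.870000)/(0.150572 - (-0.374062))
       = 2.789765
Iteration 2:
  f(3.160000) = 0.150572
  f(2.789765) = 0.025957
  x_3 = 2.789765 - 0.025957×(2.789765 - 3.160000)/(0.025957 - 0.150572)
       = 2.712645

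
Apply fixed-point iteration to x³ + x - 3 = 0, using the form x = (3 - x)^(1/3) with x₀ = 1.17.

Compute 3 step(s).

Equation: x³ + x - 3 = 0
Fixed-point form: x = (3 - x)^(1/3)
x₀ = 1.17

x_1 = g(1.170000) = 1.223161
x_2 = g(1.223161) = 1.211200
x_3 = g(1.211200) = 1.213912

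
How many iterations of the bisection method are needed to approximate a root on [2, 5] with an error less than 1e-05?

We need (b-a)/2^n ≤ 1e-05
(5 - 2)/2^n ≤ 1e-05
3/2^n ≤ 1e-05
2^n ≥ 300000
n ≥ log₂(300000) = 18.19
n ≥ 19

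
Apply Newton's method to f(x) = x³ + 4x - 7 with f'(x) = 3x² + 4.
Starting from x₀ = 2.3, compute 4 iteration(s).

f(x) = x³ + 4x - 7
f'(x) = 3x² + 4
x₀ = 2.3

Newton-Raphson formula: x_{n+1} = x_n - f(x_n)/f'(x_n)

Iteration 1:
  f(2.300000) = 14.367000
  f'(2.300000) = 19.870000
  x_1 = 2.300000 - 14.367000/19.870000 = 1.576950
Iteration 2:
  f(1.576950) = 3.229316
  f'(1.576950) = 11.460316
  x_2 = 1.576950 - 3.229316/11.460316 = 1.295168
Iteration 3:
  f(1.295168) = 0.353262
  f'(1.295168) = 9.032378
  x_3 = 1.295168 - 0.353262/9.032378 = 1.256057
Iteration 4:
  f(1.256057) = 0.005884
  f'(1.256057) = 8.733038
  x_4 = 1.256057 - 0.005884/8.733038 = 1.255383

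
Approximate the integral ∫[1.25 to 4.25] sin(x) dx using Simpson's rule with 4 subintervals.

f(x) = sin(x)
a = 1.25, b = 4.25, n = 4
h = (b - a)/n = 0.750000

Simpson's rule: (h/3)[f(x₀) + 4f(x₁) + 2f(x₂) + ... + f(xₙ)]

x_0 = 1.2500, f(x_0) = 0.948985, coefficient = 1
x_1 = 2.0000, f(x_1) = 0.909297, coefficient = 4
x_2 = 2.7500, f(x_2) = 0.381661, coefficient = 2
x_3 = 3.5000, f(x_3) = -0.350783, coefficient = 4
x_4 = 4.2500, f(x_4) = -0.894989, coefficient = 1

I ≈ (0.750000/3) × 3.051374 = 0.762844
Exact value: 0.761410
Error: 0.001434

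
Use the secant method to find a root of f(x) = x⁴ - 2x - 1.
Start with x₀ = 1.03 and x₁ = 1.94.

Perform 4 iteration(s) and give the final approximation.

f(x) = x⁴ - 2x - 1
x₀ = 1.03, x₁ = 1.94

Secant formula: x_{n+1} = x_n - f(x_n)(x_n - x_{n-1})/(f(x_n) - f(x_{n-1}))

Iteration 1:
  f(1.030000) = -1.934491
  f(1.940000) = 9.284685
  x_2 = 1.940000 - 9.284685×(1.940000 - 1.030000)/(9.284685 - (-1.934491))
       = 1.186909
Iteration 2:
  f(1.940000) = 9.284685
  f(1.186909) = -1.389234
  x_3 = 1.186909 - (-1.389234)×(1.186909 - 1.940000)/(-1.389234 - 9.284685)
       = 1.284925
Iteration 3:
  f(1.186909) = -1.389234
  f(1.284925) = -0.843941
  x_4 = 1.284925 - (-0.843941)×(1.284925 - 1.186909)/(-0.843941 - (-1.389234))
       = 1.436624
Iteration 4:
  f(1.284925) = -0.843941
  f(1.436624) = 0.386384
  x_5 = 1.436624 - 0.386384×(1.436624 - 1.284925)/(0.386384 - (-0.843941))
       = 1.388983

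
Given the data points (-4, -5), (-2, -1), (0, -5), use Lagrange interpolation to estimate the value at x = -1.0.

Lagrange interpolation formula:
P(x) = Σ yᵢ × Lᵢ(x)
where Lᵢ(x) = Π_{j≠i} (x - xⱼ)/(xᵢ - xⱼ)

L_0(-1.0) = (-1.0 - (-2))/(-4 - (-2)) × (-1.0 - 0)/(-4 - 0) = -0.125000
L_1(-1.0) = (-1.0 - (-4))/(-2 - (-4)) × (-1.0 - 0)/(-2 - 0) = 0.750000
L_2(-1.0) = (-1.0 - (-4))/(0 - (-4)) × (-1.0 - (-2))/(0 - (-2)) = 0.375000

P(-1.0) = (-5)×L_0(-1.0) + (-1)×L_1(-1.0) + (-5)×L_2(-1.0)
P(-1.0) = -2.000000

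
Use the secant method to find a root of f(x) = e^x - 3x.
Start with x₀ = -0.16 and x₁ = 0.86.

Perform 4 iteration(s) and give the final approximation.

f(x) = e^x - 3x
x₀ = -0.16, x₁ = 0.86

Secant formula: x_{n+1} = x_n - f(x_n)(x_n - x_{n-1})/(f(x_n) - f(x_{n-1}))

Iteration 1:
  f(-0.160000) = 1.332144
  f(0.860000) = -0.216839
  x_2 = 0.860000 - (-0.216839)×(0.860000 - (-0.160000))/(-0.216839 - 1.332144)
       = 0.717212
Iteration 2:
  f(0.860000) = -0.216839
  f(0.717212) = -0.102923
  x_3 = 0.717212 - (-0.102923)×(0.717212 - 0.860000)/(-0.102923 - (-0.216839))
       = 0.588205
Iteration 3:
  f(0.717212) = -0.102923
  f(0.588205) = 0.036139
  x_4 = 0.588205 - 0.036139×(0.588205 - 0.717212)/(0.036139 - (-0.102923))
       = 0.621731
Iteration 4:
  f(0.588205) = 0.036139
  f(0.621731) = -0.003044
  x_5 = 0.621731 - (-0.003044)×(0.621731 - 0.588205)/(-0.003044 - 0.036139)
       = 0.619126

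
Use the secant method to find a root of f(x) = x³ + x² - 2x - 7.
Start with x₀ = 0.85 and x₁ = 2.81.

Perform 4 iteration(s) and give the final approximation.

f(x) = x³ + x² - 2x - 7
x₀ = 0.85, x₁ = 2.81

Secant formula: x_{n+1} = x_n - f(x_n)(x_n - x_{n-1})/(f(x_n) - f(x_{n-1}))

Iteration 1:
  f(0.850000) = -7.363375
  f(2.810000) = 17.464141
  x_2 = 2.810000 - 17.464141×(2.810000 - 0.850000)/(17.464141 - (-7.363375))
       = 1.431299
Iteration 2:
  f(2.810000) = 17.464141
  f(1.431299) = -4.881797
  x_3 = 1.431299 - (-4.881797)×(1.431299 - 2.810000)/(-4.881797 - 17.464141)
       = 1.732497
Iteration 3:
  f(1.431299) = -4.881797
  f(1.732497) = -2.263284
  x_4 = 1.732497 - (-2.263284)×(1.732497 - 1.431299)/(-2.263284 - (-4.881797))
       = 1.992833
Iteration 4:
  f(1.732497) = -2.263284
  f(1.992833) = 0.900025
  x_5 = 1.992833 - 0.900025×(1.992833 - 1.732497)/(0.900025 - (-2.263284))
       = 1.918762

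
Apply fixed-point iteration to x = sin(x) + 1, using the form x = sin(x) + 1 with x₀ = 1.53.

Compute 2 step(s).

Equation: x = sin(x) + 1
Fixed-point form: x = sin(x) + 1
x₀ = 1.53

x_1 = g(1.530000) = 1.999168
x_2 = g(1.999168) = 1.909643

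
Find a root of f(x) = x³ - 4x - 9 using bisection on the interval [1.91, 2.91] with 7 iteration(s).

f(x) = x³ - 4x - 9
Initial interval: [1.91, 2.91]

Iteration 1:
  c_1 = (1.910000 + 2.910000)/2 = 2.410000
  f(c_1) = f(2.410000) = -4.642479
  f(a) × f(c) ≥ 0, new interval: [2.410000, 2.910000]
Iteration 2:
  c_2 = (2.410000 + 2.910000)/2 = 2.660000
  f(c_2) = f(2.660000) = -0.818904
  f(a) × f(c) ≥ 0, new interval: [2.660000, 2.910000]
Iteration 3:
  c_3 = (2.660000 + 2.910000)/2 = 2.785000
  f(c_3) = f(2.785000) = 1.461087
  f(a) × f(c) < 0, new interval: [2.660000, 2.785000]
Iteration 4:
  c_4 = (2.660000 + 2.785000)/2 = 2.722500
  f(c_4) = f(2.722500) = 0.289187
  f(a) × f(c) < 0, new interval: [2.660000, 2.722500]
Iteration 5:
  c_5 = (2.660000 + 2.722500)/2 = 2.691250
  f(c_5) = f(2.691250) = -0.272743
  f(a) × f(c) ≥ 0, new interval: [2.691250, 2.722500]
Iteration 6:
  c_6 = (2.691250 + 2.722500)/2 = 2.706875
  f(c_6) = f(2.706875) = 0.006239
  f(a) × f(c) < 0, new interval: [2.691250, 2.706875]
Iteration 7:
  c_7 = (2.691250 + 2.706875)/2 = 2.699063
  f(c_7) = f(2.699063) = -0.133746
  f(a) × f(c) ≥ 0, new interval: [2.699063, 2.706875]

After 7 iteration(s), the approximation is c_7 = 2.699063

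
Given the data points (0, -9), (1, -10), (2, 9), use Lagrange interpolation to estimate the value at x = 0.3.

Lagrange interpolation formula:
P(x) = Σ yᵢ × Lᵢ(x)
where Lᵢ(x) = Π_{j≠i} (x - xⱼ)/(xᵢ - xⱼ)

L_0(0.3) = (0.3 - 1)/(0 - 1) × (0.3 - 2)/(0 - 2) = 0.595000
L_1(0.3) = (0.3 - 0)/(1 - 0) × (0.3 - 2)/(1 - 2) = 0.510000
L_2(0.3) = (0.3 - 0)/(2 - 0) × (0.3 - 1)/(2 - 1) = -0.105000

P(0.3) = (-9)×L_0(0.3) + (-10)×L_1(0.3) + 9×L_2(0.3)
P(0.3) = -11.400000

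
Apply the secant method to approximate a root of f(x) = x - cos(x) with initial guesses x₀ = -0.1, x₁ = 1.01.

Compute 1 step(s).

f(x) = x - cos(x)
x₀ = -0.1, x₁ = 1.01

Secant formula: x_{n+1} = x_n - f(x_n)(x_n - x_{n-1})/(f(x_n) - f(x_{n-1}))

Iteration 1:
  f(-0.100000) = -1.095004
  f(1.010000) = 0.478139
  x_2 = 1.010000 - 0.478139×(1.010000 - (-0.100000))/(0.478139 - (-1.095004))
       = 0.672628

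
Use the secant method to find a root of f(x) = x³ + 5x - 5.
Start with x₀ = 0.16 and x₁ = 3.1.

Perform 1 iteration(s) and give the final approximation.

f(x) = x³ + 5x - 5
x₀ = 0.16, x₁ = 3.1

Secant formula: x_{n+1} = x_n - f(x_n)(x_n - x_{n-1})/(f(x_n) - f(x_{n-1}))

Iteration 1:
  f(0.160000) = -4.195904
  f(3.100000) = 40.291000
  x_2 = 3.100000 - 40.291000×(3.100000 - 0.160000)/(40.291000 - (-4.195904))
       = 0.437294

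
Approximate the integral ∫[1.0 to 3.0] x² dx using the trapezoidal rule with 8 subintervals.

f(x) = x²
a = 1.0, b = 3.0, n = 8
h = (b - a)/n = 0.250000

Trapezoidal rule: (h/2)[f(x₀) + 2f(x₁) + 2f(x₂) + ... + f(xₙ)]

x_0 = 1.0000, f(x_0) = 1.000000, coefficient = 1
x_1 = 1.2500, f(x_1) = 1.562500, coefficient = 2
x_2 = 1.5000, f(x_2) = 2.250000, coefficient = 2
x_3 = 1.7500, f(x_3) = 3.062500, coefficient = 2
x_4 = 2.0000, f(x_4) = 4.000000, coefficient = 2
x_5 = 2.2500, f(x_5) = 5.062500, coefficient = 2
x_6 = 2.5000, f(x_6) = 6.250000, coefficient = 2
x_7 = 2.7500, f(x_7) = 7.562500, coefficient = 2
x_8 = 3.0000, f(x_8) = 9.000000, coefficient = 1

I ≈ (0.250000/2) × 69.500000 = 8.687500
Exact value: 8.666667
Error: 0.020833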